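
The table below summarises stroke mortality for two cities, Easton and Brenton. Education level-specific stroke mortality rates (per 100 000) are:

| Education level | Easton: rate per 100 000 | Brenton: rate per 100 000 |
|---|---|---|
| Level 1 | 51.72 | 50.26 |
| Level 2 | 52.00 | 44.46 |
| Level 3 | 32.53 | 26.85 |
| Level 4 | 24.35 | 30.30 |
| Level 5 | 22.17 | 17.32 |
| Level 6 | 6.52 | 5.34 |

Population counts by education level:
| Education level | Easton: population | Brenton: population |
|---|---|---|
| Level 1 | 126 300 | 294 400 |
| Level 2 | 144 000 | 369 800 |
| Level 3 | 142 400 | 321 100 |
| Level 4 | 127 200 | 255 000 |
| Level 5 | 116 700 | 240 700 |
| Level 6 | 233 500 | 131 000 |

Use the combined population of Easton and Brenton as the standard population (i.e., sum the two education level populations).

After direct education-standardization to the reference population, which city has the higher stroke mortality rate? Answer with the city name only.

Combined standard total = 2 502 100; weights = 0.1681, 0.2053, 0.1852, 0.1528, 0.1428, 0.1457.
Easton: 0.1681×51.72 + 0.2053×52.00 + 0.1852×32.53 + 0.1528×24.35 + 0.1428×22.17 + 0.1457×6.52 = 33.2363 per 100 000.
Brenton: 0.1681×50.26 + 0.2053×44.46 + 0.1852×26.85 + 0.1528×30.30 + 0.1428×17.32 + 0.1457×5.34 = 30.4345 per 100 000.
The crude rates (29.05 vs 32.54) would put Brenton higher, but that reflects its education composition; once standardized to a common education structure, Easton has the higher underlying rate.

Easton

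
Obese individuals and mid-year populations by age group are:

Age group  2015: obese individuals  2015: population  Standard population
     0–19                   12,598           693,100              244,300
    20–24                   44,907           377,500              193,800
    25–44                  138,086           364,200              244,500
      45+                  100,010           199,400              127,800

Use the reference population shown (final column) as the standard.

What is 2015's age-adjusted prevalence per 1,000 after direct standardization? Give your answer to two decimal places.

Age-specific rates per 1,000 for 2015: 18.176, 118.959, 379.149, 501.555.
Standard total = 810,400; weights = 0.3015, 0.2391, 0.3017, 0.1577.
Standardized rate: 0.3015×18.176 + 0.2391×118.959 + 0.3017×379.149 + 0.1577×501.555 = 227.4127 per 1,000.

227.41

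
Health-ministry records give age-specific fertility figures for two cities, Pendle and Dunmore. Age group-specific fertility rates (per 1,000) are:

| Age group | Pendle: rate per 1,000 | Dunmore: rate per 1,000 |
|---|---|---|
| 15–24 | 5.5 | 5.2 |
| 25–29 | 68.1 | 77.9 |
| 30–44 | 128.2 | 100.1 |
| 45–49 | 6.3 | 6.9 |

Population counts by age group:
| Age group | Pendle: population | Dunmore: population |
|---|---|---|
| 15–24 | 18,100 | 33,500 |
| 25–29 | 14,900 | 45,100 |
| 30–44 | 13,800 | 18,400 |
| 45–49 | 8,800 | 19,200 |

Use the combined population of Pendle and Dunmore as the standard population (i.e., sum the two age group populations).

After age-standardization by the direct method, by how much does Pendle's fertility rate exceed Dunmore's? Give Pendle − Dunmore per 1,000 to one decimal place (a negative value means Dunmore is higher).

Combined standard total = 171,800; weights = 0.3003, 0.3492, 0.1874, 0.1630.
Pendle: 0.3003×5.5 + 0.3492×68.1 + 0.1874×128.2 + 0.1630×6.3 = 50.4903 per 1,000.
Dunmore: 0.3003×5.2 + 0.3492×77.9 + 0.1874×100.1 + 0.1630×6.9 = 48.6539 per 1,000.
Difference = 50.4903 − 48.6539 = 1.8364.

1.8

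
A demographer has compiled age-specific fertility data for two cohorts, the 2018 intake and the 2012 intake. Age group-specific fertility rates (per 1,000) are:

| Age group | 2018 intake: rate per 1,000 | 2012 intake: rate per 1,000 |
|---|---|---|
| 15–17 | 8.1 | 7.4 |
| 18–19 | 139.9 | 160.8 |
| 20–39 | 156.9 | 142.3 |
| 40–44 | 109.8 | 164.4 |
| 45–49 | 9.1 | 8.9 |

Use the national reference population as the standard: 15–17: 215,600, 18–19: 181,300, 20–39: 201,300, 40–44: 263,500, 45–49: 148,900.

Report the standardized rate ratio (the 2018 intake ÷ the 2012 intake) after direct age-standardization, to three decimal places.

Standard total = 1,010,600; weights = 0.2133, 0.1794, 0.1992, 0.2607, 0.1473.
The 2018 intake: 0.2133×8.1 + 0.1794×139.9 + 0.1992×156.9 + 0.2607×109.8 + 0.1473×9.1 = 88.0482 per 1,000.
The 2012 intake: 0.2133×7.4 + 0.1794×160.8 + 0.1992×142.3 + 0.2607×164.4 + 0.1473×8.9 = 102.9468 per 1,000.
Ratio = 88.0482 ÷ 102.9468 = 0.85528.

0.855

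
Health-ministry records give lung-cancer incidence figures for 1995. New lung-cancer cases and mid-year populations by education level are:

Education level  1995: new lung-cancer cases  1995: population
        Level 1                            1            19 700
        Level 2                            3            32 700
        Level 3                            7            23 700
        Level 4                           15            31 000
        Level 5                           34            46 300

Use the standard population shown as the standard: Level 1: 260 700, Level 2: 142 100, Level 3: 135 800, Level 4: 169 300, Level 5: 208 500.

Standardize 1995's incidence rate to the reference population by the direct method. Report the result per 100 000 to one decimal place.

32.9

Education-specific rates per 100 000 for 1995: 5.08, 9.17, 29.54, 48.39, 73.43.
Standard total = 916 400; weights = 0.2845, 0.1551, 0.1482, 0.1847, 0.2275.
Standardized rate: 0.2845×5.08 + 0.1551×9.17 + 0.1482×29.54 + 0.1847×48.39 + 0.2275×73.43 = 32.8906 per 100 000.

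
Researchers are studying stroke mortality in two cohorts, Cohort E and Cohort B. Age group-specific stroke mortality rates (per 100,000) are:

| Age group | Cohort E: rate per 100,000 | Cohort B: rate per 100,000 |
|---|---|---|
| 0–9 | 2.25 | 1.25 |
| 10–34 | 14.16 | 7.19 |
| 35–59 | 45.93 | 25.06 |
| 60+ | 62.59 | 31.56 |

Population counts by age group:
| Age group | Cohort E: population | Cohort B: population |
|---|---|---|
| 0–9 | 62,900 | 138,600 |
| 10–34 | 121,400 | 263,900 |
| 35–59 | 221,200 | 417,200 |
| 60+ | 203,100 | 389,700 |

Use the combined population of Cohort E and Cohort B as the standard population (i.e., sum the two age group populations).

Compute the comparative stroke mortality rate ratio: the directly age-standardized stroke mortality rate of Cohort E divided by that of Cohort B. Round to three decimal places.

1.917

Combined standard total = 1,818,000; weights = 0.1108, 0.2119, 0.3512, 0.3261.
Cohort E: 0.1108×2.25 + 0.2119×14.16 + 0.3512×45.93 + 0.3261×62.59 = 39.7878 per 100,000.
Cohort B: 0.1108×1.25 + 0.2119×7.19 + 0.3512×25.06 + 0.3261×31.56 = 20.7532 per 100,000.
Ratio = 39.7878 ÷ 20.7532 = 1.91719.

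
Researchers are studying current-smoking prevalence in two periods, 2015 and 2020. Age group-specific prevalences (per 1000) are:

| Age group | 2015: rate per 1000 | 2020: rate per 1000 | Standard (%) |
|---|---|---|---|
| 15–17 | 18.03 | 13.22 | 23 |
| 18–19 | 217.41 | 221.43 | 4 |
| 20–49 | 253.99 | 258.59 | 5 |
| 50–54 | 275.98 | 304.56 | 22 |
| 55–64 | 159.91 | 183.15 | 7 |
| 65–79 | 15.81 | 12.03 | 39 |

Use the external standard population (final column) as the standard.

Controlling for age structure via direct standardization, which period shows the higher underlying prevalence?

2020

Standard weights: 0.23, 0.04, 0.05, 0.22, 0.07, 0.39.
2015: 0.2300×18.03 + 0.0400×217.41 + 0.0500×253.99 + 0.2200×275.98 + 0.0700×159.91 + 0.3900×15.81 = 103.6180 per 1000.
2020: 0.2300×13.22 + 0.0400×221.43 + 0.0500×258.59 + 0.2200×304.56 + 0.0700×183.15 + 0.3900×12.03 = 109.3427 per 1000.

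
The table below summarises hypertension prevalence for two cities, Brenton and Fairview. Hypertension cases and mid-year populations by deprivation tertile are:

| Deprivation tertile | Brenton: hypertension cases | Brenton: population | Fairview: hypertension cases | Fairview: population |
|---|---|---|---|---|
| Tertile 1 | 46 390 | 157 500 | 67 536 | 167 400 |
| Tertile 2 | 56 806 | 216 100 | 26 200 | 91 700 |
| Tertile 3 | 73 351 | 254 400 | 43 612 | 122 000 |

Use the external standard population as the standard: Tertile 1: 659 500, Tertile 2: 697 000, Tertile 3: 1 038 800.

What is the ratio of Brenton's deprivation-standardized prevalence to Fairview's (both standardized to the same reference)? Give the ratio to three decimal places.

0.809

Deprivation-specific rates per 1 000 for Brenton: 294.540, 262.869, 288.329.
For Fairview: 403.441, 285.714, 357.475.
Standard total = 2 395 300; weights = 0.2753, 0.2910, 0.4337.
Brenton: 0.2753×294.540 + 0.2910×262.869 + 0.4337×288.329 = 282.6307 per 1 000.
Fairview: 0.2753×403.441 + 0.2910×285.714 + 0.4337×357.475 = 349.2496 per 1 000.
Ratio = 282.6307 ÷ 349.2496 = 0.80925.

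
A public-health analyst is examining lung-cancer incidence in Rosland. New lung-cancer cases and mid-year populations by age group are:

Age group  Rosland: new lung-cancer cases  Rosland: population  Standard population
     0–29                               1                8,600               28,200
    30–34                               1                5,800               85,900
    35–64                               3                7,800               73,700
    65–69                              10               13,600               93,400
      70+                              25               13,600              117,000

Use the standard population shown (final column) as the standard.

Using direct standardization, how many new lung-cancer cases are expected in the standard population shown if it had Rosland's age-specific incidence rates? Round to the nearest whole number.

330

Age-specific rates per 100,000 for Rosland: 11.63, 17.24, 38.46, 73.53, 183.82.
Expected new lung-cancer cases = Σ (standard pop × age-specific rate ÷ 100,000)
= 28,200×11.63/100,000 + 85,900×17.24/100,000 + 73,700×38.46/100,000 + 93,400×73.53/100,000 + 117,000×183.82/100,000
= 3.28 + 14.81 + 28.35 + 68.68 + 215.07 = 330.19.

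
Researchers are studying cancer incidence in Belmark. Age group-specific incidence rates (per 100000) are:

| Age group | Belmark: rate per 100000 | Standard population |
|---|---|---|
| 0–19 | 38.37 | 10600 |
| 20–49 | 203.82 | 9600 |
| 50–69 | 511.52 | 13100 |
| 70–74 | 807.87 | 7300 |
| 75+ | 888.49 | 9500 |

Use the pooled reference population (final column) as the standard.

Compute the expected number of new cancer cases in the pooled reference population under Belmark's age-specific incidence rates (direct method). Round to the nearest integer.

234

Expected new cancer cases = Σ (standard pop × age-specific rate ÷ 100000)
= 10600×38.37/100000 + 9600×203.82/100000 + 13100×511.52/100000 + 7300×807.87/100000 + 9500×888.49/100000
= 4.07 + 19.57 + 67.01 + 58.97 + 84.41 = 234.02.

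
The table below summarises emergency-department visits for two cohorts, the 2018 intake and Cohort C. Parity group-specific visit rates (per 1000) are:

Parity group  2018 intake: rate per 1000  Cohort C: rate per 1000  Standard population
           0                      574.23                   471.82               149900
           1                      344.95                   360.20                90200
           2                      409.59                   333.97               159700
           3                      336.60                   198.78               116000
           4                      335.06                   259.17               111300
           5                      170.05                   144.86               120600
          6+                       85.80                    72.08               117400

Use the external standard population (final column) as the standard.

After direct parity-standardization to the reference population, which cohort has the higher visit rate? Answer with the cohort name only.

Standard total = 865100; weights = 0.1733, 0.1043, 0.1846, 0.1341, 0.1287, 0.1394, 0.1357.
The 2018 intake: 0.1733×574.23 + 0.1043×344.95 + 0.1846×409.59 + 0.1341×336.60 + 0.1287×335.06 + 0.1394×170.05 + 0.1357×85.80 = 334.6686 per 1000.
Cohort C: 0.1733×471.82 + 0.1043×360.20 + 0.1846×333.97 + 0.1341×198.78 + 0.1287×259.17 + 0.1394×144.86 + 0.1357×72.08 = 270.9366 per 1000.

2018 intake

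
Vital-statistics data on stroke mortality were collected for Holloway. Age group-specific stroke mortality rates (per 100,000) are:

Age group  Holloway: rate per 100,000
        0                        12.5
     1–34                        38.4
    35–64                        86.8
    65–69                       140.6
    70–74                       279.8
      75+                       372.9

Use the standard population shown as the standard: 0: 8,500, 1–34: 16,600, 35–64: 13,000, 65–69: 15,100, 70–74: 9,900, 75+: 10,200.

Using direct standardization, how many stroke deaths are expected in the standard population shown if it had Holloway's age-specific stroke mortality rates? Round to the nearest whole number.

106

Expected stroke deaths = Σ (standard pop × age-specific rate ÷ 100,000)
= 8,500×12.5/100,000 + 16,600×38.4/100,000 + 13,000×86.8/100,000 + 15,100×140.6/100,000 + 9,900×279.8/100,000 + 10,200×372.9/100,000
= 1.06 + 6.37 + 11.28 + 21.23 + 27.70 + 38.04 = 105.69.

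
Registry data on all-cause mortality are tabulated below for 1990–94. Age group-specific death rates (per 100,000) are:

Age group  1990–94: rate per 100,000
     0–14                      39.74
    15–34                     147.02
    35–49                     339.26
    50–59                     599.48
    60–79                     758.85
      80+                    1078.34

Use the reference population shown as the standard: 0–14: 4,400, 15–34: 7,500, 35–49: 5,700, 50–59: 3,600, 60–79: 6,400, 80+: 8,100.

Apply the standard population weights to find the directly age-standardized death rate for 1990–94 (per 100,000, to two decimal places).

531.11

Standard total = 35,700; weights = 0.1232, 0.2101, 0.1597, 0.1008, 0.1793, 0.2269.
Standardized rate: 0.1232×39.74 + 0.2101×147.02 + 0.1597×339.26 + 0.1008×599.48 + 0.1793×758.85 + 0.2269×1078.34 = 531.1095 per 100,000.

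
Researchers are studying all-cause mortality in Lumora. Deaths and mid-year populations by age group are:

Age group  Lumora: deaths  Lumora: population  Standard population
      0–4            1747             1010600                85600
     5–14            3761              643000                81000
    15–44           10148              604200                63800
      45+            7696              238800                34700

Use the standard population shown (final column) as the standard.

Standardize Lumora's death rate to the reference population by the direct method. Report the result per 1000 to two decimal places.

Age-specific rates per 1000 for Lumora: 1.729, 5.849, 16.796, 32.228.
Standard total = 265100; weights = 0.3229, 0.3055, 0.2407, 0.1309.
Standardized rate: 0.3229×1.729 + 0.3055×5.849 + 0.2407×16.796 + 0.1309×32.228 = 10.6059 per 1000.

10.61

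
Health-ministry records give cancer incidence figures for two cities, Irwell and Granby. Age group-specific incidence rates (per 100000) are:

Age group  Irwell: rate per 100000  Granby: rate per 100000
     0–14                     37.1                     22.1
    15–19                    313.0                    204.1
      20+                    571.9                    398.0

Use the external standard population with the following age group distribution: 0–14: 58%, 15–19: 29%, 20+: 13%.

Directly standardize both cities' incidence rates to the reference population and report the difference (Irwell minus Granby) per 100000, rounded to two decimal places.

Standard weights: 0.58, 0.29, 0.13.
Irwell: 0.5800×37.1 + 0.2900×313.0 + 0.1300×571.9 = 186.6350 per 100000.
Granby: 0.5800×22.1 + 0.2900×204.1 + 0.1300×398.0 = 123.7470 per 100000.
Difference = 186.6350 − 123.7470 = 62.8880.

62.89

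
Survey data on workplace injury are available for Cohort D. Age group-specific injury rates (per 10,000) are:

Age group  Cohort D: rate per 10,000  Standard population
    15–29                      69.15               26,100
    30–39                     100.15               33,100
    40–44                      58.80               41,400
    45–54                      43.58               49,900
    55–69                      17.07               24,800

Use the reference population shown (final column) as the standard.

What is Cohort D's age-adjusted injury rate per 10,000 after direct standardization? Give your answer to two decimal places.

Standard total = 175,300; weights = 0.1489, 0.1888, 0.2362, 0.2847, 0.1415.
Standardized rate: 0.1489×69.15 + 0.1888×100.15 + 0.2362×58.80 + 0.2847×43.58 + 0.1415×17.07 = 57.9126 per 10,000.

57.91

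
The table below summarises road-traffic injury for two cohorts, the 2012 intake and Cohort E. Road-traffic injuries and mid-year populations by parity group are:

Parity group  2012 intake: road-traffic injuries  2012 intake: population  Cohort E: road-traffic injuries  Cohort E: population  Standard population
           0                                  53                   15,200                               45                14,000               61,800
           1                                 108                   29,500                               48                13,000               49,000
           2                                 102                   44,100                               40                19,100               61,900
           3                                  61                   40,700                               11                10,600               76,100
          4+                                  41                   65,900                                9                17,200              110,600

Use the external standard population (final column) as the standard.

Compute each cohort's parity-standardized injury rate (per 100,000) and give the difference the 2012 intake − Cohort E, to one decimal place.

20.8

Parity-specific rates per 100,000 for the 2012 intake: 348.68, 366.10, 231.29, 149.88, 62.22.
For Cohort E: 321.43, 369.23, 209.42, 103.77, 52.33.
Standard total = 359,400; weights = 0.1720, 0.1363, 0.1722, 0.2117, 0.3077.
The 2012 intake: 0.1720×348.68 + 0.1363×366.10 + 0.1722×231.29 + 0.2117×149.88 + 0.3077×62.22 = 200.5881 per 100,000.
Cohort E: 0.1720×321.43 + 0.1363×369.23 + 0.1722×209.42 + 0.2117×103.77 + 0.3077×52.33 = 179.7560 per 100,000.
Difference = 200.5881 − 179.7560 = 20.8320.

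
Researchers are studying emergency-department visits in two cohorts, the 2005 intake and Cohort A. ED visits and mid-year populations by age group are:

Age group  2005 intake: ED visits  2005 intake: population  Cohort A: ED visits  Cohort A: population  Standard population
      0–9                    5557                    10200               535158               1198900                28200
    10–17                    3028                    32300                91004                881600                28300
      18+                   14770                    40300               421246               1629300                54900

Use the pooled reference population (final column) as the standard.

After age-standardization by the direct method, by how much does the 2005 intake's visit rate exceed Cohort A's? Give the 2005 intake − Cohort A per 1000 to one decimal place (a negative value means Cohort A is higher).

Age-specific rates per 1000 for the 2005 intake: 544.804, 93.746, 366.501.
For Cohort A: 446.374, 103.226, 258.544.
Standard total = 111400; weights = 0.2531, 0.2540, 0.4928.
The 2005 intake: 0.2531×544.804 + 0.2540×93.746 + 0.4928×366.501 = 342.3465 per 1000.
Cohort A: 0.2531×446.374 + 0.2540×103.226 + 0.4928×258.544 = 266.6348 per 1000.
Difference = 342.3465 − 266.6348 = 75.7117.

75.7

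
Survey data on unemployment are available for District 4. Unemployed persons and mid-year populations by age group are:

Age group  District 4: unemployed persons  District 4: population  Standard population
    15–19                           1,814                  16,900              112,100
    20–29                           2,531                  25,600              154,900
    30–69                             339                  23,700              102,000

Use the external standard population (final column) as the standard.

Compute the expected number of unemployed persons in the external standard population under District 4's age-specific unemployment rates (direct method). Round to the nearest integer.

28806

Age-specific rates per 1,000 for District 4: 107.337, 98.867, 14.304.
Expected unemployed persons = Σ (standard pop × age-specific rate ÷ 1,000)
= 112,100×107.337/1,000 + 154,900×98.867/1,000 + 102,000×14.304/1,000
= 12032.51 + 15314.53 + 1458.99 = 28806.02.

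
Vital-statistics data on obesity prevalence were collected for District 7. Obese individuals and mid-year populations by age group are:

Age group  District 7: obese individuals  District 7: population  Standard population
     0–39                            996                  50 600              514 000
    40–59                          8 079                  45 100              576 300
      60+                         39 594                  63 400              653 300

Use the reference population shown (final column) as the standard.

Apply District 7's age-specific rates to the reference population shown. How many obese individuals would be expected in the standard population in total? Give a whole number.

521346

Age-specific rates per 1 000 for District 7: 19.684, 179.135, 624.511.
Expected obese individuals = Σ (standard pop × age-specific rate ÷ 1 000)
= 514 000×19.684/1 000 + 576 300×179.135/1 000 + 653 300×624.511/1 000
= 10117.47 + 103235.65 + 407993.06 = 521346.18.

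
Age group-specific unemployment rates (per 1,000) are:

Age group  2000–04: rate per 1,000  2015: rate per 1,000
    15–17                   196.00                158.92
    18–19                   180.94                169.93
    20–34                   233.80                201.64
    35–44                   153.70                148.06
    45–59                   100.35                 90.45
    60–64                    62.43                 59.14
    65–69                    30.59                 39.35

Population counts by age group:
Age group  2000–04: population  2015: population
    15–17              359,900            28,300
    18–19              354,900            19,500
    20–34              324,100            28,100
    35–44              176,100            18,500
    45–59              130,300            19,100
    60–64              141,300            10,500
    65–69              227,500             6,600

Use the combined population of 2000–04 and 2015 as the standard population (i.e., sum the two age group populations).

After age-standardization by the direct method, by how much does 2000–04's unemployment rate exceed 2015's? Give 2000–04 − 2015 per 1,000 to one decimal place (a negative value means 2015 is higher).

16.7

Combined standard total = 1,844,700; weights = 0.2104, 0.2030, 0.1909, 0.1055, 0.0810, 0.0823, 0.1269.
2000–04: 0.2104×196.00 + 0.2030×180.94 + 0.1909×233.80 + 0.1055×153.70 + 0.0810×100.35 + 0.0823×62.43 + 0.1269×30.59 = 155.9689 per 1,000.
2015: 0.2104×158.92 + 0.2030×169.93 + 0.1909×201.64 + 0.1055×148.06 + 0.0810×90.45 + 0.0823×59.14 + 0.1269×39.35 = 139.2352 per 1,000.
Difference = 155.9689 − 139.2352 = 16.7337.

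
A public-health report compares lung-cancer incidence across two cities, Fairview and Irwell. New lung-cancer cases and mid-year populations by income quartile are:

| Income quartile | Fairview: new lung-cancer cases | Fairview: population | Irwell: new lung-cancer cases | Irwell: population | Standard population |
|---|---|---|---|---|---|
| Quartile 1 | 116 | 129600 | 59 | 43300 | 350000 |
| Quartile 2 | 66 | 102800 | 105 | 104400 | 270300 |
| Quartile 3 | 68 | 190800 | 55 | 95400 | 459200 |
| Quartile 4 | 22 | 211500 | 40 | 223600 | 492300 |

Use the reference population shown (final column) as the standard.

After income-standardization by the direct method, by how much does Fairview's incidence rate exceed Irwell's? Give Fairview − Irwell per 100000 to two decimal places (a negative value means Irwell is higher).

-25.44

Income-specific rates per 100000 for Fairview: 89.51, 64.20, 35.64, 10.40.
For Irwell: 136.26, 100.57, 57.65, 17.89.
Standard total = 1571800; weights = 0.2227, 0.1720, 0.2921, 0.3132.
Fairview: 0.2227×89.51 + 0.1720×64.20 + 0.2921×35.64 + 0.3132×10.40 = 44.6415 per 100000.
Irwell: 0.2227×136.26 + 0.1720×100.57 + 0.2921×57.65 + 0.3132×17.89 = 70.0830 per 100000.
Difference = 44.6415 − 70.0830 = -25.4415.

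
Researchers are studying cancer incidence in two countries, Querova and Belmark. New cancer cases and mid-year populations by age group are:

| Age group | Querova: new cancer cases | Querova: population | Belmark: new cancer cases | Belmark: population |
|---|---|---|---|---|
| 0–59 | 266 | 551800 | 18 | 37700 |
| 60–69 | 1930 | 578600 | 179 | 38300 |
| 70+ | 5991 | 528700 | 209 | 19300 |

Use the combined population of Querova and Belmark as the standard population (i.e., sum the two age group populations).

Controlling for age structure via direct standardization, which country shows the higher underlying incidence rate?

Age-specific rates per 100000 for Querova: 48.21, 333.56, 1133.16.
For Belmark: 47.75, 467.36, 1082.90.
Combined standard total = 1754400; weights = 0.3360, 0.3516, 0.3124.
Querova: 0.3360×48.21 + 0.3516×333.56 + 0.3124×1133.16 = 487.4389 per 100000.
Belmark: 0.3360×47.75 + 0.3516×467.36 + 0.3124×1082.90 = 518.6344 per 100000.
The crude rates (493.46 vs 426.02) would put Querova higher, but that reflects its age composition; once standardized to a common age structure, Belmark has the higher underlying rate.

Belmark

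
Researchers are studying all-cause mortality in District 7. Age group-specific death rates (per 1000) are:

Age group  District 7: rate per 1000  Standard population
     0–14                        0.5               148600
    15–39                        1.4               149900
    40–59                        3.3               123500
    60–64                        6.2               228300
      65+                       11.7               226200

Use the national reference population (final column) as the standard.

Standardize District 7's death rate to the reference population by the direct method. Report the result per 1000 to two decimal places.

5.42

Standard total = 876500; weights = 0.1695, 0.1710, 0.1409, 0.2605, 0.2581.
Standardized rate: 0.1695×0.5 + 0.1710×1.4 + 0.1409×3.3 + 0.2605×6.2 + 0.2581×11.7 = 5.4235 per 1000.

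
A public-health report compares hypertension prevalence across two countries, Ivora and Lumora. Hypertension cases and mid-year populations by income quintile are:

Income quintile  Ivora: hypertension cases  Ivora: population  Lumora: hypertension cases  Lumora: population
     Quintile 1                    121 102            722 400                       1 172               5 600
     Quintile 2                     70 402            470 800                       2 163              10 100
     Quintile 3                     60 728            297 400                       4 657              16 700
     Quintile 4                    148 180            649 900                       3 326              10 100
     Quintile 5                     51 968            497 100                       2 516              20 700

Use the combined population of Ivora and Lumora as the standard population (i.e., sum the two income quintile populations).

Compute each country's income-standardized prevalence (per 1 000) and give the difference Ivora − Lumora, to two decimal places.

-59.43

Income-specific rates per 1 000 for Ivora: 167.638, 149.537, 204.196, 228.004, 104.542.
For Lumora: 209.286, 214.158, 278.862, 329.307, 121.546.
Combined standard total = 2 700 800; weights = 0.2695, 0.1781, 0.1163, 0.2444, 0.1917.
Ivora: 0.2695×167.638 + 0.1781×149.537 + 0.1163×204.196 + 0.2444×228.004 + 0.1917×104.542 = 171.3218 per 1 000.
Lumora: 0.2695×209.286 + 0.1781×214.158 + 0.1163×278.862 + 0.2444×329.307 + 0.1917×121.546 = 230.7533 per 1 000.
Difference = 171.3218 − 230.7533 = -59.4314.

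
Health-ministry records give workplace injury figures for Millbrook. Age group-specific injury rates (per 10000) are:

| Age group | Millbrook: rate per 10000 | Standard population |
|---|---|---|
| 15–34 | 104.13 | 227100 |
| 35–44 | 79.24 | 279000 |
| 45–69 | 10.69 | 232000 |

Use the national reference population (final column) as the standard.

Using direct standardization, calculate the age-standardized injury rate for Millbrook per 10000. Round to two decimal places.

Standard total = 738100; weights = 0.3077, 0.3780, 0.3143.
Standardized rate: 0.3077×104.13 + 0.3780×79.24 + 0.3143×10.69 = 65.3515 per 10000.

65.35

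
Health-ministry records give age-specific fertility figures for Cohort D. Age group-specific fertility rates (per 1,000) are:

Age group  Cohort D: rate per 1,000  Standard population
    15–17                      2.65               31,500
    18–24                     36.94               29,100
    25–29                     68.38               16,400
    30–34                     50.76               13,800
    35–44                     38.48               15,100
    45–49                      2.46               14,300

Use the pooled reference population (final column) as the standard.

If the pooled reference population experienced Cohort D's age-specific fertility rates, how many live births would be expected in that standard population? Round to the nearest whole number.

Expected live births = Σ (standard pop × age-specific rate ÷ 1,000)
= 31,500×2.65/1,000 + 29,100×36.94/1,000 + 16,400×68.38/1,000 + 13,800×50.76/1,000 + 15,100×38.48/1,000 + 14,300×2.46/1,000
= 83.47 + 1074.95 + 1121.43 + 700.49 + 581.05 + 35.18 = 3596.57.

3597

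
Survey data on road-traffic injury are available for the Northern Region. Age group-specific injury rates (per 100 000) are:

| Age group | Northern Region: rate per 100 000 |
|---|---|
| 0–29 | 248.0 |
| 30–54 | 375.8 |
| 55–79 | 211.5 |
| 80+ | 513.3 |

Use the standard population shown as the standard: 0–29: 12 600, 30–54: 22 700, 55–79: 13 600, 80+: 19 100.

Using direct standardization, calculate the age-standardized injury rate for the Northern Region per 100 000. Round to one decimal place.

357.9

Standard total = 68 000; weights = 0.1853, 0.3338, 0.2000, 0.2809.
Standardized rate: 0.1853×248.0 + 0.3338×375.8 + 0.2000×211.5 + 0.2809×513.3 = 357.8807 per 100 000.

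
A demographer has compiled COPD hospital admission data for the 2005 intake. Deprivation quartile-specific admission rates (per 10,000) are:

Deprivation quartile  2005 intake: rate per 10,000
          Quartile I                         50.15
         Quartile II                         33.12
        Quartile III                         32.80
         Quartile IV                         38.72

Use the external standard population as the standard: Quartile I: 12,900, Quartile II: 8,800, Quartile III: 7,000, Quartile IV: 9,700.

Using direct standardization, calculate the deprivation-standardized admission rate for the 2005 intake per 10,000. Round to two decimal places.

40.20

Standard total = 38,400; weights = 0.3359, 0.2292, 0.1823, 0.2526.
Standardized rate: 0.3359×50.15 + 0.2292×33.12 + 0.1823×32.80 + 0.2526×38.72 = 40.1973 per 10,000.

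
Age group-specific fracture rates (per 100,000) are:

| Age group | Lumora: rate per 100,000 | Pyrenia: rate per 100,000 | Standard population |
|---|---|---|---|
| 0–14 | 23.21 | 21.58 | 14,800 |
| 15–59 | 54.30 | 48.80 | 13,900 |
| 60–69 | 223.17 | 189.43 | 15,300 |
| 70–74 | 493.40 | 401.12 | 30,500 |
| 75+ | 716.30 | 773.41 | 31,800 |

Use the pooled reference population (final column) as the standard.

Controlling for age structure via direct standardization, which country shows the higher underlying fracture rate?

Lumora

Standard total = 106,300; weights = 0.1392, 0.1308, 0.1439, 0.2869, 0.2992.
Lumora: 0.1392×23.21 + 0.1308×54.30 + 0.1439×223.17 + 0.2869×493.40 + 0.2992×716.30 = 398.3050 per 100,000.
Pyrenia: 0.1392×21.58 + 0.1308×48.80 + 0.1439×189.43 + 0.2869×401.12 + 0.2992×773.41 = 383.1099 per 100,000.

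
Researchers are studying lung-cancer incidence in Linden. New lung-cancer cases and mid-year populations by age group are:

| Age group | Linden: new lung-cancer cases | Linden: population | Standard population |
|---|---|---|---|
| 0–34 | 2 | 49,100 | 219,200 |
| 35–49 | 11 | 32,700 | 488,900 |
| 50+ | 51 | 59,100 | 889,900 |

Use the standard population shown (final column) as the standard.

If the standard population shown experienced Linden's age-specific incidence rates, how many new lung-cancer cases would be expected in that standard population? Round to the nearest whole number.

Age-specific rates per 100,000 for Linden: 4.07, 33.64, 86.29.
Expected new lung-cancer cases = Σ (standard pop × age-specific rate ÷ 100,000)
= 219,200×4.07/100,000 + 488,900×33.64/100,000 + 889,900×86.29/100,000
= 8.93 + 164.46 + 767.93 = 941.32.

941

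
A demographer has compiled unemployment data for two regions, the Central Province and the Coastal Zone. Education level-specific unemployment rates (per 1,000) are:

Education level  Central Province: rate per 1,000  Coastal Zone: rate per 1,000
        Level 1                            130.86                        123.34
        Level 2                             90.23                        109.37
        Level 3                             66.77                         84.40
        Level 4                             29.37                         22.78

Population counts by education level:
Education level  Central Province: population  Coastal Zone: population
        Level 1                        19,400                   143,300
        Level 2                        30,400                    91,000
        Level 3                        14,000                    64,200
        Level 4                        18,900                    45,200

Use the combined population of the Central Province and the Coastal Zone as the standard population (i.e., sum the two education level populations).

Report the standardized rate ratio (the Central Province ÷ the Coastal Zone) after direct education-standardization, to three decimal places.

0.950

Combined standard total = 426,400; weights = 0.3816, 0.2847, 0.1834, 0.1503.
The Central Province: 0.3816×130.86 + 0.2847×90.23 + 0.1834×66.77 + 0.1503×29.37 = 92.2816 per 1,000.
The Coastal Zone: 0.3816×123.34 + 0.2847×109.37 + 0.1834×84.40 + 0.1503×22.78 = 97.1042 per 1,000.
Ratio = 92.2816 ÷ 97.1042 = 0.95034.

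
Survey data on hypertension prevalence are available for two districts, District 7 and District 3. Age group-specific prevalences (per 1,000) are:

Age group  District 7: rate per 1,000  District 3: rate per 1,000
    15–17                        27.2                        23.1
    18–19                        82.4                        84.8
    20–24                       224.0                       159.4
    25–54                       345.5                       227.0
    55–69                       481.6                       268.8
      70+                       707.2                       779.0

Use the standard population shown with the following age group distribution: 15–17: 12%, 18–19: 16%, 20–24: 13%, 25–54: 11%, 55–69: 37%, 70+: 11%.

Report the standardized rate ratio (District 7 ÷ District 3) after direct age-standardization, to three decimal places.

Standard weights: 0.12, 0.16, 0.13, 0.11, 0.37, 0.11.
District 7: 0.1200×27.2 + 0.1600×82.4 + 0.1300×224.0 + 0.1100×345.5 + 0.3700×481.6 + 0.1100×707.2 = 339.5570 per 1,000.
District 3: 0.1200×23.1 + 0.1600×84.8 + 0.1300×159.4 + 0.1100×227.0 + 0.3700×268.8 + 0.1100×779.0 = 247.1780 per 1,000.
Ratio = 339.5570 ÷ 247.1780 = 1.37373.

1.374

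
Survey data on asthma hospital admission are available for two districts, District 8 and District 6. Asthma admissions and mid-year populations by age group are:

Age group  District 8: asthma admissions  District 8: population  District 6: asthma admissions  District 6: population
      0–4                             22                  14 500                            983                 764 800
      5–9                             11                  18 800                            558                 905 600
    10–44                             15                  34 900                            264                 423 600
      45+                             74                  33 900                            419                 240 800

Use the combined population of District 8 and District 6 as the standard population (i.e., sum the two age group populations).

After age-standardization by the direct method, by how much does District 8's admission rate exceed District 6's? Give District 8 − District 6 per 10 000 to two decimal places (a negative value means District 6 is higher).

0.76

Age-specific rates per 10 000 for District 8: 15.17, 5.85, 4.30, 21.83.
For District 6: 12.85, 6.16, 6.23, 17.40.
Combined standard total = 2 436 900; weights = 0.3198, 0.3793, 0.1881, 0.1127.
District 8: 0.3198×15.17 + 0.3793×5.85 + 0.1881×4.30 + 0.1127×21.83 = 10.3408 per 10 000.
District 6: 0.3198×12.85 + 0.3793×6.16 + 0.1881×6.23 + 0.1127×17.40 = 9.5817 per 10 000.
Difference = 10.3408 − 9.5817 = 0.7592.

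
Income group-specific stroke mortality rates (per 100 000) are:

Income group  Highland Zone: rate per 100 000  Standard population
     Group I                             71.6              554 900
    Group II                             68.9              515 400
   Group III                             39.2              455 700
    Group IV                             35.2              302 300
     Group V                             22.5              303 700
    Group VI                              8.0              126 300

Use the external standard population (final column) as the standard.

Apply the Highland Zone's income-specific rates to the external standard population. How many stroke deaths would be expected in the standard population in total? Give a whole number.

Expected stroke deaths = Σ (standard pop × income-specific rate ÷ 100 000)
= 554 900×71.6/100 000 + 515 400×68.9/100 000 + 455 700×39.2/100 000 + 302 300×35.2/100 000 + 303 700×22.5/100 000 + 126 300×8.0/100 000
= 397.31 + 355.11 + 178.63 + 106.41 + 68.33 + 10.10 = 1115.90.

1116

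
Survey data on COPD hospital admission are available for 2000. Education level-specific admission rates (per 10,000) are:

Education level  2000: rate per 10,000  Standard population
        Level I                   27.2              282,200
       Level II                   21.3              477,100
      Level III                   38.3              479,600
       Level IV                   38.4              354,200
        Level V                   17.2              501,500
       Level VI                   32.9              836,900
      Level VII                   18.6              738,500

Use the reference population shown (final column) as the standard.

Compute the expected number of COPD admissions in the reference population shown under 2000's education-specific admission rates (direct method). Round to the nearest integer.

9970

Expected COPD admissions = Σ (standard pop × education-specific rate ÷ 10,000)
= 282,200×27.2/10,000 + 477,100×21.3/10,000 + 479,600×38.3/10,000 + 354,200×38.4/10,000 + 501,500×17.2/10,000 + 836,900×32.9/10,000 + 738,500×18.6/10,000
= 767.58 + 1016.22 + 1836.87 + 1360.13 + 862.58 + 2753.40 + 1373.61 = 9970.39.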